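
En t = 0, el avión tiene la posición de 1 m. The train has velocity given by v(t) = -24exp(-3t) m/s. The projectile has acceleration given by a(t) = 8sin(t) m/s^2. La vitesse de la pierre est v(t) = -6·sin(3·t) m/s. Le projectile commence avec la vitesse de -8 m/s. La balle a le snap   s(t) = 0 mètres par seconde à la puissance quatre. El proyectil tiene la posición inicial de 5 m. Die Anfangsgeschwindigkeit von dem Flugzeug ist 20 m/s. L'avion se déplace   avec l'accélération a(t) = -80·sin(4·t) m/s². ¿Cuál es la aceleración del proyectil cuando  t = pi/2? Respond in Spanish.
Usando a(t) = 8·sin(t) y sustituyendo t = pi/2, encontramos a = 8.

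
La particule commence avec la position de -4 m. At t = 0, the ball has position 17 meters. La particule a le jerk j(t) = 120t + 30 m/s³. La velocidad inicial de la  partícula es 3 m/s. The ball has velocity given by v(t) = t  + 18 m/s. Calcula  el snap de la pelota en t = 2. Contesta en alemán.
Um dies zu lösen, müssen wir 3 Ableitungen unserer Gleichung für die Geschwindigkeit v(t) = t + 18 nehmen. Mit d/dt von v(t) finden wir a(t) = 1. Durch Ableiten von der Beschleunigung erhalten wir den Ruck: j(t) = 0. Mit d/dt von j(t) finden wir s(t) = 0. Aus der Gleichung für den Snap s(t) = 0, setzen wir t = 2 ein und erhalten s = 0.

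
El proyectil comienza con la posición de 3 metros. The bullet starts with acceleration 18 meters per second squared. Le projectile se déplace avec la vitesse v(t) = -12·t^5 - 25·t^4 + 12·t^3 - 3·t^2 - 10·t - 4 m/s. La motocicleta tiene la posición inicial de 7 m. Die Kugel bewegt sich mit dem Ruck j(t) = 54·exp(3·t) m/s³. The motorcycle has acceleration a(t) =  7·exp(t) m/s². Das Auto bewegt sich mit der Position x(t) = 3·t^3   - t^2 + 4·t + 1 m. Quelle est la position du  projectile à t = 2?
En partant de la vitesse v(t) = -12·t^5 - 25·t^4 + 12·t^3 - 3·t^2 - 10·t - 4, nous prenons 1 intégrale. En prenant ∫v(t)dt et en appliquant x(0) = 3, nous trouvons x(t) = -2·t^6 - 5·t^5 + 3·t^4 - t^3 - 5·t^2 - 4·t + 3. De l'équation de la position x(t) = -2·t^6 - 5·t^5 + 3·t^4 - t^3 - 5·t^2 - 4·t + 3, nous substituons t = 2 pour obtenir x = -273.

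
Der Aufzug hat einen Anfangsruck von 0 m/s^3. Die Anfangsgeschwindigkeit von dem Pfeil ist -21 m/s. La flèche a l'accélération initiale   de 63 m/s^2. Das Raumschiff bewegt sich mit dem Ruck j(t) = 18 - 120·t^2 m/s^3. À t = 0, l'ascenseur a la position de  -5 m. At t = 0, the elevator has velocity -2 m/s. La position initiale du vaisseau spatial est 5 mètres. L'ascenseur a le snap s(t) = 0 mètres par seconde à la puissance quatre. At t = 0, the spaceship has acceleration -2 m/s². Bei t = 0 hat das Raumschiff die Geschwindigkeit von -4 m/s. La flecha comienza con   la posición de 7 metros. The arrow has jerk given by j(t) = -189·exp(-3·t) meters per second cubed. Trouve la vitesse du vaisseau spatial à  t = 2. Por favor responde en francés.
Pour résoudre ceci, nous devons prendre 2 intégrales de notre équation du jerk j(t) = 18 - 120·t^2. La primitive du jerk est l'accélération. En utilisant a(0) = -2, nous obtenons a(t) = -40·t^3 + 18·t - 2. En prenant ∫a(t)dt et en appliquant v(0) = -4, nous trouvons v(t) = -10·t^4 + 9·t^2 - 2·t - 4. En utilisant v(t) = -10·t^4 + 9·t^2 - 2·t - 4 et en substituant t = 2, nous trouvons v = -132.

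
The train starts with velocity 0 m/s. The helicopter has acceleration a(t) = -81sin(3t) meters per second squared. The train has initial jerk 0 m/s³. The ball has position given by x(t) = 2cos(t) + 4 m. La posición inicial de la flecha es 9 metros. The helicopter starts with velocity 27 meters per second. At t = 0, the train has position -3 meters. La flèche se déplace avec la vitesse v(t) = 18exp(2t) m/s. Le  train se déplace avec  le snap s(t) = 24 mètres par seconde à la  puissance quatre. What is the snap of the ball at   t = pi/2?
We must differentiate our position equation x(t) = 2·cos(t) + 4 4 times. Differentiating position, we get velocity: v(t) = -2·sin(t). The derivative of velocity gives acceleration: a(t) = -2·cos(t). Differentiating acceleration, we get jerk: j(t) = 2·sin(t). Taking d/dt of j(t), we find s(t) = 2·cos(t). We have snap s(t) = 2·cos(t). Substituting t = pi/2: s(pi/2) = 0.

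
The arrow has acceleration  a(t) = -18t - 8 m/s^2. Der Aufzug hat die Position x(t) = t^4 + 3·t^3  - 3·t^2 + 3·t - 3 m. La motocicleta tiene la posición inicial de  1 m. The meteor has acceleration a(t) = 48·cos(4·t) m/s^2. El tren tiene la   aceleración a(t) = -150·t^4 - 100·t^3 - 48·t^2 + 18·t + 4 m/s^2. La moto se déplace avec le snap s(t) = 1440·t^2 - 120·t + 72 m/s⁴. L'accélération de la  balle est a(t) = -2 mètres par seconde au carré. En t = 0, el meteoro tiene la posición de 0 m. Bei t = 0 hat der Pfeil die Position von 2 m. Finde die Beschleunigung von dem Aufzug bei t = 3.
Wir müssen unsere Gleichung für die Position x(t) = t^4 + 3·t^3 - 3·t^2 + 3·t - 3 2-mal ableiten. Durch Ableiten von der Position erhalten wir die Geschwindigkeit: v(t) = 4·t^3 + 9·t^2 - 6·t + 3. Durch Ableiten von der Geschwindigkeit erhalten wir die Beschleunigung: a(t) = 12·t^2 + 18·t - 6. Mit a(t) = 12·t^2 + 18·t - 6 und Einsetzen von t = 3, finden wir a = 156.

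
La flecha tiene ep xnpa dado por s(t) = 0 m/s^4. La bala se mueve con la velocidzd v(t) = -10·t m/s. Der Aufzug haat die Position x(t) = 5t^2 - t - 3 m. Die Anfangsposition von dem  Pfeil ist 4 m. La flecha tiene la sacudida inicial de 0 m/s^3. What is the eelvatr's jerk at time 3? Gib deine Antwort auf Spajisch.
Partiendo de la posición x(t) = 5·t^2 - t - 3, tomamos 3 derivadas. Derivando la posición, obtenemos la velocidad: v(t) = 10·t - 1. Tomando d/dt de v(t), encontramos a(t) = 10. Tomando d/dt de a(t), encontramos j(t) = 0. De la ecuación de la sacudida j(t) = 0, sustituimos t = 3 para obtener j = 0.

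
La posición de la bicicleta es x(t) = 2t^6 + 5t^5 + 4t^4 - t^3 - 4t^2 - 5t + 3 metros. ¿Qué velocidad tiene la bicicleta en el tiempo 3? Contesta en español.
Para resolver esto, necesitamos tomar 1 derivada de nuestra ecuación de la posición x(t) = 2·t^6 + 5·t^5 + 4·t^4 - t^3 - 4·t^2 - 5·t + 3. Tomando d/dt de x(t), encontramos v(t) = 12·t^5 + 25·t^4 + 16·t^3 - 3·t^2 - 8·t - 5. Usando v(t) = 12·t^5 + 25·t^4 + 16·t^3 - 3·t^2 - 8·t - 5 y sustituyendo t = 3, encontramos v = 5317.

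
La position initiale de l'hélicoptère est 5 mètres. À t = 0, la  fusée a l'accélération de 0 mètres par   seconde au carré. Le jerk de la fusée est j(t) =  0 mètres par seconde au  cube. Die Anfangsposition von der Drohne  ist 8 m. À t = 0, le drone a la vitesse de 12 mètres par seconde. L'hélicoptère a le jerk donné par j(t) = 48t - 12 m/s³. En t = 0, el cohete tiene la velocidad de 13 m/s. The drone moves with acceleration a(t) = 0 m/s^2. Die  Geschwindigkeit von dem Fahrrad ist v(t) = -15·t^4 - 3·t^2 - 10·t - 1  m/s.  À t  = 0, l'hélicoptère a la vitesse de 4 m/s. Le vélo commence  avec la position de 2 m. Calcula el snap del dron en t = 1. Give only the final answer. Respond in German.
s(1) = 0.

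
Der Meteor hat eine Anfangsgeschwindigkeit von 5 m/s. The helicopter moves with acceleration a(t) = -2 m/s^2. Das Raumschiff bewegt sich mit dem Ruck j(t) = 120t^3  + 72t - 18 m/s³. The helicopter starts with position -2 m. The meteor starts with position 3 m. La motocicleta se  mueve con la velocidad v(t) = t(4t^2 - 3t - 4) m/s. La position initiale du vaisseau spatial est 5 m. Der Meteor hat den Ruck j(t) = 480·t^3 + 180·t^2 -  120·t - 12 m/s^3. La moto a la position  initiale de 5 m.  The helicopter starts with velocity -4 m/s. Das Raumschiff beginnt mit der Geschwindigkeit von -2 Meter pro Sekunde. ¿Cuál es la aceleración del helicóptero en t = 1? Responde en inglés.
We have acceleration a(t) = -2. Substituting t = 1: a(1) = -2.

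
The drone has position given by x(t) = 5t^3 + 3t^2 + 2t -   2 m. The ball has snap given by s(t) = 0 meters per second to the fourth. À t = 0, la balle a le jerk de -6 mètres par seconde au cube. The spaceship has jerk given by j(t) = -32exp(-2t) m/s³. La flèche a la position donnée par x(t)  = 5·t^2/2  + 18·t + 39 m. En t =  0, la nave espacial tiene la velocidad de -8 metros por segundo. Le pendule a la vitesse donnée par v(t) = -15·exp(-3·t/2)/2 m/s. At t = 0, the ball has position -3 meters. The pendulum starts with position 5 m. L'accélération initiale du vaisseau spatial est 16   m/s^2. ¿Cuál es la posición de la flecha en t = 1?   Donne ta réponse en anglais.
From the given position equation x(t) = 5·t^2/2 + 18·t + 39, we substitute t = 1 to get x = 119/2.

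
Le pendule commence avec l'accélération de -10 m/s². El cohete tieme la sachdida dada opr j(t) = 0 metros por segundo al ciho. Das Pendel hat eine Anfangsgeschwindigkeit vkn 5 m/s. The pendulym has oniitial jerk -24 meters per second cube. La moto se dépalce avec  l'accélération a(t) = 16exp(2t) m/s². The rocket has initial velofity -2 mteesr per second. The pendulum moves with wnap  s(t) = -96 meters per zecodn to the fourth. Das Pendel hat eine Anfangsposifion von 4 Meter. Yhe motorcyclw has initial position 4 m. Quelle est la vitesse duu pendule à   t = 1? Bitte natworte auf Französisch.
En partant du snap s(t) = -96, nous prenons 3 intégrales. La primitive du snap, avec j(0) = -24, donne le jerk: j(t) = -96·t - 24. En prenant ∫j(t)dt et en appliquant a(0) = -10, nous trouvons a(t) = -48·t^2 - 24·t - 10. En prenant ∫a(t)dt et en appliquant v(0) = 5, nous trouvons v(t) = -16·t^3 - 12·t^2 - 10·t + 5. De l'équation de la vitesse v(t) = -16·t^3 - 12·t^2 - 10·t + 5, nous substituons t = 1 pour obtenir v = -33.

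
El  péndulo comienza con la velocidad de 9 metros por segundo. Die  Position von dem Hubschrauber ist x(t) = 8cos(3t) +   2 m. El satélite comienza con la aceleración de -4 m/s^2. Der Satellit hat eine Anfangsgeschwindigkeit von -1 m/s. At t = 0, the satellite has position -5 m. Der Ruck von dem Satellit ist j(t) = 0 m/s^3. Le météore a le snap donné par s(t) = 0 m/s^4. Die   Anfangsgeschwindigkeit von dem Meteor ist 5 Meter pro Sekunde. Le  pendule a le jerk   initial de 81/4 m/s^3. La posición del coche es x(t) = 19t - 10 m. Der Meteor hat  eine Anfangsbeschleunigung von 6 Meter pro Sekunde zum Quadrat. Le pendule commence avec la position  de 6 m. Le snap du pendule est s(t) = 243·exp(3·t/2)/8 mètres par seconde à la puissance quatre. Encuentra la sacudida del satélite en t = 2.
Tenemos la sacudida j(t) = 0. Sustituyendo t = 2: j(2) = 0.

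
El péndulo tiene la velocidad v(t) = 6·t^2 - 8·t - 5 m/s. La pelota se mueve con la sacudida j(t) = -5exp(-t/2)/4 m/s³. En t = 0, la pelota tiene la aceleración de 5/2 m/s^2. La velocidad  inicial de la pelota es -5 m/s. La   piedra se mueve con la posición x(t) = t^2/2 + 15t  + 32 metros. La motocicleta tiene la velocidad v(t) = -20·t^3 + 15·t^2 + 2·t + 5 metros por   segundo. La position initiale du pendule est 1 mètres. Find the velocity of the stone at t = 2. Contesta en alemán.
Wir müssen unsere Gleichung für die Position x(t) = t^2/2 + 15·t + 32 1-mal ableiten. Mit d/dt von x(t) finden wir v(t) = t + 15. Wir haben die Geschwindigkeit v(t) = t + 15. Durch Einsetzen von t = 2: v(2) = 17.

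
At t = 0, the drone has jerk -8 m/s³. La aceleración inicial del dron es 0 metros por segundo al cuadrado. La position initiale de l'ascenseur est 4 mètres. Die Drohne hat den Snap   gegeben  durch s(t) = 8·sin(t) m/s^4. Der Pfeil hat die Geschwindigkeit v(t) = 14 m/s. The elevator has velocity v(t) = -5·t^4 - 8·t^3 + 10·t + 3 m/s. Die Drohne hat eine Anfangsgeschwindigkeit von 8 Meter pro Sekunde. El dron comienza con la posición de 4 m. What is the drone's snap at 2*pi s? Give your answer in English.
Using s(t) = 8·sin(t) and substituting t = 2*pi, we find s = 0.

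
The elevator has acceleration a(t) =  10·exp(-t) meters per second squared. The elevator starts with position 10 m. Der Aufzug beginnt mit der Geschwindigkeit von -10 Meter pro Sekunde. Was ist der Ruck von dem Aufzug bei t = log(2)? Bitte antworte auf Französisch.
Nous devons dériver notre équation de l'accélération a(t) = 10·exp(-t) 1 fois. En prenant d/dt de a(t), nous trouvons j(t) = -10·exp(-t). De l'équation du jerk j(t) = -10·exp(-t), nous substituons t = log(2) pour obtenir j = -5.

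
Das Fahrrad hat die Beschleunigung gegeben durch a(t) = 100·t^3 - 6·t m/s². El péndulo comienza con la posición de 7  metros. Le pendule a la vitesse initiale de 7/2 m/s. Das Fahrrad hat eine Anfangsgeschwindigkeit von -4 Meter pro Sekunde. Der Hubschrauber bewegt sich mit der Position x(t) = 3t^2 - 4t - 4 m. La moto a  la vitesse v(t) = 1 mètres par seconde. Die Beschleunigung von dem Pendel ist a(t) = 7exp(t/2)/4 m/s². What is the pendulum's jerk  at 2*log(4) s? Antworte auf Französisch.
En partant de l'accélération a(t) = 7·exp(t/2)/4, nous prenons 1 dérivée. En dérivant l'accélération, nous obtenons le jerk: j(t) = 7·exp(t/2)/8. Nous avons le jerk j(t) = 7·exp(t/2)/8. En substituant t = 2*log(4): j(2*log(4)) = 7/2.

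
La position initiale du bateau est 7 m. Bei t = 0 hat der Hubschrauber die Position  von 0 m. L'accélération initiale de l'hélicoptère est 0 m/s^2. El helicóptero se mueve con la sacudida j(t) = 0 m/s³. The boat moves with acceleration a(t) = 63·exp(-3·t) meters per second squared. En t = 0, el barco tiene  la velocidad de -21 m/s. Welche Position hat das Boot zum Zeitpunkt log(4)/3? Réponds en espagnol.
Para resolver esto, necesitamos tomar 2 antiderivadas de nuestra ecuación de la aceleración a(t) = 63·exp(-3·t). Integrando la aceleración y usando la condición inicial v(0) = -21, obtenemos v(t) = -21·exp(-3·t). La antiderivada de la velocidad es la posición. Usando x(0) = 7, obtenemos x(t) = 7·exp(-3·t). Tenemos la posición x(t) = 7·exp(-3·t). Sustituyendo t = log(4)/3: x(log(4)/3) = 7/4.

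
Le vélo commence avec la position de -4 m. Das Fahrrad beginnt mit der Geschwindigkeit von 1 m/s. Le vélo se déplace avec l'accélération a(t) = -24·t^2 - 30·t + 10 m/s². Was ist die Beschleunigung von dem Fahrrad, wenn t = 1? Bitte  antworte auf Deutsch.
Aus der Gleichung für die Beschleunigung a(t) = -24·t^2 - 30·t + 10, setzen wir t = 1 ein und erhalten a = -44.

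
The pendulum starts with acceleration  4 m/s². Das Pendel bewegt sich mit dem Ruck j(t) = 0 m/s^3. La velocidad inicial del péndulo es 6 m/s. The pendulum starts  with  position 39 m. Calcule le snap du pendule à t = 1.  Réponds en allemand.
Wir müssen unsere Gleichung für den Ruck j(t) = 0 1-mal ableiten. Die Ableitung von dem Ruck ergibt den Snap: s(t) = 0. Mit s(t) = 0 und Einsetzen von t = 1, finden wir s = 0.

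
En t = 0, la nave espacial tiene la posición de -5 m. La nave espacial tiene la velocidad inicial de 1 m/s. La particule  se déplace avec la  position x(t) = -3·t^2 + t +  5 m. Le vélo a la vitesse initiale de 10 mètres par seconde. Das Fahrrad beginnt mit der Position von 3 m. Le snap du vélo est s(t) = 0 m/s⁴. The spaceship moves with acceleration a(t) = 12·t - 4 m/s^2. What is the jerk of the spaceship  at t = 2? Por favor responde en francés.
En partant de l'accélération a(t) = 12·t - 4, nous prenons 1 dérivée. En dérivant l'accélération, nous obtenons le jerk: j(t) = 12. De l'équation du jerk j(t) = 12, nous substituons t = 2 pour obtenir j = 12.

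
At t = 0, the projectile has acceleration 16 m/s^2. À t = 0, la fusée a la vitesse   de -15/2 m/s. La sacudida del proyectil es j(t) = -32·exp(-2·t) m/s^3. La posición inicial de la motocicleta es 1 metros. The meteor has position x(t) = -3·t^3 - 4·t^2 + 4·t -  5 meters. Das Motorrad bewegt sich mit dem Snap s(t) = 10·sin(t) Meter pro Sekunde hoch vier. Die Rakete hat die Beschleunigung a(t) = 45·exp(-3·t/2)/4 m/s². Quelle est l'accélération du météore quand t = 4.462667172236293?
Pour résoudre ceci, nous devons prendre 2 dérivées de notre équation de la position x(t) = -3·t^3 - 4·t^2 + 4·t - 5. En dérivant la position, nous obtenons la vitesse: v(t) = -9·t^2 - 8·t + 4. En prenant d/dt de v(t), nous trouvons a(t) = -18·t - 8. Nous avons l'accélération a(t) = -18·t - 8. En substituant t = 4.462667172236293: a(4.462667172236293) = -88.3280091002533.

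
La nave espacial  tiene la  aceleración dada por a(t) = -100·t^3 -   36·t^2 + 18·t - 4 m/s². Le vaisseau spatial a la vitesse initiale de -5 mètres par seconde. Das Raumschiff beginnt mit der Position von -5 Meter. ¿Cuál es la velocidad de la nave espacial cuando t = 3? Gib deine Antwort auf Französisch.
Pour résoudre ceci, nous devons prendre 1 primitive de notre équation de l'accélération a(t) = -100·t^3 - 36·t^2 + 18·t - 4. En intégrant l'accélération et en utilisant la condition initiale v(0) = -5, nous obtenons v(t) = -25·t^4 - 12·t^3 + 9·t^2 - 4·t - 5. De l'équation de la vitesse v(t) = -25·t^4 - 12·t^3 + 9·t^2 - 4·t - 5, nous substituons t = 3 pour obtenir v = -2285.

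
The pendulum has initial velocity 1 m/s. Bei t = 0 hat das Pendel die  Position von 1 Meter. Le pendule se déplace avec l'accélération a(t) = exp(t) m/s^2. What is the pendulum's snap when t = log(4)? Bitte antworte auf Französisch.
Pour résoudre ceci, nous devons prendre 2 dérivées de notre équation de l'accélération a(t) = exp(t). En prenant d/dt de a(t), nous trouvons j(t) = exp(t). La dérivée du jerk donne le snap: s(t) = exp(t). Nous avons le snap s(t) = exp(t). En substituant t = log(4): s(log(4)) = 4.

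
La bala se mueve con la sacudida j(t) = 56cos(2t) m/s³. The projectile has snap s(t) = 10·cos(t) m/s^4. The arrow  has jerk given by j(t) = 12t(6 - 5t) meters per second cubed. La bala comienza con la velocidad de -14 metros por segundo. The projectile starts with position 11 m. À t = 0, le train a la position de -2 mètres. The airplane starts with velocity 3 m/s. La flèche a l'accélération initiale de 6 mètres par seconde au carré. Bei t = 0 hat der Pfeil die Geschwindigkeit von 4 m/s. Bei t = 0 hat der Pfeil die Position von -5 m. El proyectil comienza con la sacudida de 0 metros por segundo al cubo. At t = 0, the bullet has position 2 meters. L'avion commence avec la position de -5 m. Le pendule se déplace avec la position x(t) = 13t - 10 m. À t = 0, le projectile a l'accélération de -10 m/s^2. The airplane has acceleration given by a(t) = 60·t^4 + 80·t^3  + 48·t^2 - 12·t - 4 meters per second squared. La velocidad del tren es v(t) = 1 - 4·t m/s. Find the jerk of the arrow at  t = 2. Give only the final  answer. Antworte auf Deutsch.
Die Antwort ist -96.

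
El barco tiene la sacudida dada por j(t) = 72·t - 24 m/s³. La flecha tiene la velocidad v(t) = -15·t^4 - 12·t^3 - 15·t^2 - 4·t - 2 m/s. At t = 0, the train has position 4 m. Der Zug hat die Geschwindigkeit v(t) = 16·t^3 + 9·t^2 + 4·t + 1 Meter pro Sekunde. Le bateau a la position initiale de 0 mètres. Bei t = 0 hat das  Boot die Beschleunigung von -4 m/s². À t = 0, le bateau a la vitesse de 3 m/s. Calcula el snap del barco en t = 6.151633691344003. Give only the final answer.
La respuesta es 72.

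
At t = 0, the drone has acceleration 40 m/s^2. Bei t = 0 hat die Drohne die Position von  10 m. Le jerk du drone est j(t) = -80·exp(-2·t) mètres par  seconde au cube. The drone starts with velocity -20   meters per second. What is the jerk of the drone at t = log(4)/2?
Using j(t) = -80·exp(-2·t) and substituting t = log(4)/2, we find j = -20.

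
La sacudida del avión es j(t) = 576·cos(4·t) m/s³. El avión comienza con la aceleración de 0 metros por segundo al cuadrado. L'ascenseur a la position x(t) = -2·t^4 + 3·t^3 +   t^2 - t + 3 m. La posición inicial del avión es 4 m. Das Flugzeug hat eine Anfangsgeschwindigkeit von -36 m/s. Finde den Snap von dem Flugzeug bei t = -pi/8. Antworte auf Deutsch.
Wir müssen unsere Gleichung für den Ruck j(t) = 576·cos(4·t) 1-mal ableiten. Die Ableitung von dem Ruck ergibt den Snap: s(t) = -2304·sin(4·t). Aus der Gleichung für den Snap s(t) = -2304·sin(4·t), setzen wir t = -pi/8 ein und erhalten s = 2304.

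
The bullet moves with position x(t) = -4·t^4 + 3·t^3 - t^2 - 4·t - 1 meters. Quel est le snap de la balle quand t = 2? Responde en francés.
En partant de la position x(t) = -4·t^4 + 3·t^3 - t^2 - 4·t - 1, nous prenons 4 dérivées. En prenant d/dt de x(t), nous trouvons v(t) = -16·t^3 + 9·t^2 - 2·t - 4. La dérivée de la vitesse donne l'accélération: a(t) = -48·t^2 + 18·t - 2. En prenant d/dt de a(t), nous trouvons j(t) = 18 - 96·t. En prenant d/dt de j(t), nous trouvons s(t) = -96. De l'équation du snap s(t) = -96, nous substituons t = 2 pour obtenir s = -96.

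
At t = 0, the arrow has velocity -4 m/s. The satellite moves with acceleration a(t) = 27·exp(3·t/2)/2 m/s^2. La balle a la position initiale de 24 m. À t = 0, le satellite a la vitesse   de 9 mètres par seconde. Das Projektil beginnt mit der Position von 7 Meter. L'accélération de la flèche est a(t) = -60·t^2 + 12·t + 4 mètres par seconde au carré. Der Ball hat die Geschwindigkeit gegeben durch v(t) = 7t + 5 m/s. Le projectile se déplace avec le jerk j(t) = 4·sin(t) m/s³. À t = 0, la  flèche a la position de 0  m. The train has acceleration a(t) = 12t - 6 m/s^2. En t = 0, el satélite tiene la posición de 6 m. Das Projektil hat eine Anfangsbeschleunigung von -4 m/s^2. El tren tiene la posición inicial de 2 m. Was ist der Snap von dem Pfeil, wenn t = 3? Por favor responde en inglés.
Starting from acceleration a(t) = -60·t^2 + 12·t + 4, we take 2 derivatives. The derivative of acceleration gives jerk: j(t) = 12 - 120·t. Taking d/dt of j(t), we find s(t) = -120. Using s(t) = -120 and substituting t = 3, we find s = -120.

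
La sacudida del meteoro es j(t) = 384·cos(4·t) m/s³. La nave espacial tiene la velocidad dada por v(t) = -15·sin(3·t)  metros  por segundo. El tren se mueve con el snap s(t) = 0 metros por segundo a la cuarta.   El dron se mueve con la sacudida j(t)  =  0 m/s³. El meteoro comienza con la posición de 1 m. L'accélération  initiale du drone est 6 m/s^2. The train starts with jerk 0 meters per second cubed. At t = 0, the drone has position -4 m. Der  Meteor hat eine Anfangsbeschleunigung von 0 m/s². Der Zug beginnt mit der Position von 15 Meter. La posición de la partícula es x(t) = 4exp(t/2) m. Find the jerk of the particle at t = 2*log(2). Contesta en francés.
Nous devons dériver notre équation de la position x(t) = 4·exp(t/2) 3 fois. En prenant d/dt de x(t), nous trouvons v(t) = 2·exp(t/2). En prenant d/dt de v(t), nous trouvons a(t) = exp(t/2). La dérivée de l'accélération donne le jerk: j(t) = exp(t/2)/2. Nous avons le jerk j(t) = exp(t/2)/2. En substituant t = 2*log(2): j(2*log(2)) = 1.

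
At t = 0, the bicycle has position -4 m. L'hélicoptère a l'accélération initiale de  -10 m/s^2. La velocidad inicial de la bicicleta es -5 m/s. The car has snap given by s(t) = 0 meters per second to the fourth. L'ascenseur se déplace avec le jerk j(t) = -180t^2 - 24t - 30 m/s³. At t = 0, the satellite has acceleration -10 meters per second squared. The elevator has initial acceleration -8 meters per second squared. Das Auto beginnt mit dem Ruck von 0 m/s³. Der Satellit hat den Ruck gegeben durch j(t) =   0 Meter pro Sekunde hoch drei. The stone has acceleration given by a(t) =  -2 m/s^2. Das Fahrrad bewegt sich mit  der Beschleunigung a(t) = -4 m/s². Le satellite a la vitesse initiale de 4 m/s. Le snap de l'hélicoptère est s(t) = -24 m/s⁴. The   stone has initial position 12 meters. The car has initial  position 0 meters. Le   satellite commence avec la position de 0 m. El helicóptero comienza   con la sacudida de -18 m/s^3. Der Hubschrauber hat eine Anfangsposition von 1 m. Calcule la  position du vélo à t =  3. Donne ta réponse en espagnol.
Necesitamos integrar nuestra ecuación de la aceleración a(t) = -4 2 veces. Integrando la aceleración y usando la condición inicial v(0) = -5, obtenemos v(t) = -4·t - 5. La antiderivada de la velocidad, con x(0) = -4, da la posición: x(t) = -2·t^2 - 5·t - 4. De la ecuación de la posición x(t) = -2·t^2 - 5·t - 4, sustituimos t = 3 para obtener x = -37.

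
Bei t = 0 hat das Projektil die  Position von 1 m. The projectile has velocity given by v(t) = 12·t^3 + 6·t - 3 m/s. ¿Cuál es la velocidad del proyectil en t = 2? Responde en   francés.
Nous avons la vitesse v(t) = 12·t^3 + 6·t - 3. En substituant t = 2: v(2) = 105.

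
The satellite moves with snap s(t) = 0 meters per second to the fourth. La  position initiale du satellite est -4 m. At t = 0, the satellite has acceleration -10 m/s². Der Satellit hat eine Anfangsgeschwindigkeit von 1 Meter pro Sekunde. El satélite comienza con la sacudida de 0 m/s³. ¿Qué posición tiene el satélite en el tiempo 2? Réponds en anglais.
Starting from snap s(t) = 0, we take 4 antiderivatives. Integrating snap and using the initial condition j(0) = 0, we get j(t) = 0. Finding the antiderivative of j(t) and using a(0) = -10: a(t) = -10. Taking ∫a(t)dt and applying v(0) = 1, we find v(t) = 1 - 10·t. The integral of velocity is position. Using x(0) = -4, we get x(t) = -5·t^2 + t - 4. Using x(t) = -5·t^2 + t - 4 and substituting t = 2, we find x = -22.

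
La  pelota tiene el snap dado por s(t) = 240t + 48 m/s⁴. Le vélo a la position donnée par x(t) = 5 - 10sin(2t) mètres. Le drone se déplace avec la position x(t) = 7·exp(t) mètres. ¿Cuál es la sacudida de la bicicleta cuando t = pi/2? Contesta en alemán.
Wir müssen unsere Gleichung für die Position x(t) = 5 - 10·sin(2·t) 3-mal ableiten. Mit d/dt von x(t) finden wir v(t) = -20·cos(2·t). Die Ableitung von der Geschwindigkeit ergibt die Beschleunigung: a(t) = 40·sin(2·t). Die Ableitung von der Beschleunigung ergibt den Ruck: j(t) = 80·cos(2·t). Mit j(t) = 80·cos(2·t) und Einsetzen von t = pi/2, finden wir j = -80.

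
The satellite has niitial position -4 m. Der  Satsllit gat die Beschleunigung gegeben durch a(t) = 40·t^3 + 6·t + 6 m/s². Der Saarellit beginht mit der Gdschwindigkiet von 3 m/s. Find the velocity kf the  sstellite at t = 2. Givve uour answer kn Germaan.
Wir müssen unsere Gleichung für die Beschleunigung a(t) = 40·t^3 + 6·t + 6 1-mal integrieren. Das Integral von der Beschleunigung ist die Geschwindigkeit. Mit v(0) = 3 erhalten wir v(t) = 10·t^4 + 3·t^2 + 6·t + 3. Aus der Gleichung für die Geschwindigkeit v(t) = 10·t^4 + 3·t^2 + 6·t + 3, setzen wir t = 2 ein und erhalten v = 187.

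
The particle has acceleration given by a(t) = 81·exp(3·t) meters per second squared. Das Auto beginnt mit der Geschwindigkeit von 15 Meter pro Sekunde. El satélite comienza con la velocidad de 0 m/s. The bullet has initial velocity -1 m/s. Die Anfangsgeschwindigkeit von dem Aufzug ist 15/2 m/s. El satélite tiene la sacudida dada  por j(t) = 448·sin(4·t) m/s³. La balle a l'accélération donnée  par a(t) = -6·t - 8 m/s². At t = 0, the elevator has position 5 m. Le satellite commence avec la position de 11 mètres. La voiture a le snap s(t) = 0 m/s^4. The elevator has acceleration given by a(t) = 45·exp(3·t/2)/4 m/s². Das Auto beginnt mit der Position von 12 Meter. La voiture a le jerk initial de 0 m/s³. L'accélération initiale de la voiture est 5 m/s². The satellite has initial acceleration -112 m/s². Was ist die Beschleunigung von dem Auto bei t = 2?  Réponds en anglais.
We must find the integral of our snap equation s(t) = 0 2 times. The antiderivative of snap, with j(0) = 0, gives jerk: j(t) = 0. The antiderivative of jerk is acceleration. Using a(0) = 5, we get a(t) = 5. Using a(t) = 5 and substituting t = 2, we find a = 5.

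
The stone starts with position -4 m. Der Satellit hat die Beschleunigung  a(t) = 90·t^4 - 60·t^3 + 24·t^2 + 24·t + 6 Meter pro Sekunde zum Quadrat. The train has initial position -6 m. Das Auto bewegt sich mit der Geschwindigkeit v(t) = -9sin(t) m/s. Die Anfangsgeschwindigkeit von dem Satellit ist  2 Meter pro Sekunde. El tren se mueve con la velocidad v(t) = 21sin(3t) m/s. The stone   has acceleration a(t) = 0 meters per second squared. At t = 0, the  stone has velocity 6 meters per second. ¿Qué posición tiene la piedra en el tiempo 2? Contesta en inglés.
Starting from acceleration a(t) = 0, we take 2 integrals. Taking ∫a(t)dt and applying v(0) = 6, we find v(t) = 6. The integral of velocity, with x(0) = -4, gives position: x(t) = 6·t - 4. From the given position equation x(t) = 6·t - 4, we substitute t = 2 to get x = 8.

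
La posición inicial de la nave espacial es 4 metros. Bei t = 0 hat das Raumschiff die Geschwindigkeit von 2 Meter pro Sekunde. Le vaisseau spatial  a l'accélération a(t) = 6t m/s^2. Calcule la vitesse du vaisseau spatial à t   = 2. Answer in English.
We must find the antiderivative of our acceleration equation a(t) = 6·t 1 time. Finding the antiderivative of a(t) and using v(0) = 2: v(t) = 3·t^2 + 2. We have velocity v(t) = 3·t^2 + 2. Substituting t = 2: v(2) = 14.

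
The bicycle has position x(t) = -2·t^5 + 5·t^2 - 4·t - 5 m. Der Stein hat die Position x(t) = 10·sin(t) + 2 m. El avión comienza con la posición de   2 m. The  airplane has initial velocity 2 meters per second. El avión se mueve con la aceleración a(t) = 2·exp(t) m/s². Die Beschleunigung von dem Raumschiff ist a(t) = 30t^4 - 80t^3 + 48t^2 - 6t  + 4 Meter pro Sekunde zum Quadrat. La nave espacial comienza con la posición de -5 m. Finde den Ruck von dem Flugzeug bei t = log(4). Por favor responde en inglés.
We must differentiate our acceleration equation a(t) = 2·exp(t) 1 time. Taking d/dt of a(t), we find j(t) = 2·exp(t). Using j(t) = 2·exp(t) and substituting t = log(4), we find j = 8.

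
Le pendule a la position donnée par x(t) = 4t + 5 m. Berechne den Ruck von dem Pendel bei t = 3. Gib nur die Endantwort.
Die Antwort ist 0.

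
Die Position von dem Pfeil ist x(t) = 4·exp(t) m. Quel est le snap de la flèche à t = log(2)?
Nous devons dériver notre équation de la position x(t) = 4·exp(t) 4 fois. La dérivée de la position donne la vitesse: v(t) = 4·exp(t). En prenant d/dt de v(t), nous trouvons a(t) = 4·exp(t). En dérivant l'accélération, nous obtenons le jerk: j(t) = 4·exp(t). En dérivant le jerk, nous obtenons le snap: s(t) = 4·exp(t). Nous avons le snap s(t) = 4·exp(t). En substituant t = log(2): s(log(2)) = 8.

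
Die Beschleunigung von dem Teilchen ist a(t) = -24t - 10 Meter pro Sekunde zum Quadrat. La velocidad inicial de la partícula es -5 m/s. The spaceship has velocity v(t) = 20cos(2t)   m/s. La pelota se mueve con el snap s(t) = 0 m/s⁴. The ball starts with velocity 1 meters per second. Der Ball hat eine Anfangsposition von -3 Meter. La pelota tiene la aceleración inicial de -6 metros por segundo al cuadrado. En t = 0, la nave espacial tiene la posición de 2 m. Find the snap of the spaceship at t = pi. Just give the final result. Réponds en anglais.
s(pi) = 0.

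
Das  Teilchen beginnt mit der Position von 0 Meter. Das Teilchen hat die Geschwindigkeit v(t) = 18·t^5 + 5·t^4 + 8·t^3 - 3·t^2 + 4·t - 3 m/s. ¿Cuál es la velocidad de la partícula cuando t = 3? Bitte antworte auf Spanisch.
De la ecuación de la velocidad v(t) = 18·t^5 + 5·t^4 + 8·t^3 - 3·t^2 + 4·t - 3, sustituimos t = 3 para obtener v = 4977.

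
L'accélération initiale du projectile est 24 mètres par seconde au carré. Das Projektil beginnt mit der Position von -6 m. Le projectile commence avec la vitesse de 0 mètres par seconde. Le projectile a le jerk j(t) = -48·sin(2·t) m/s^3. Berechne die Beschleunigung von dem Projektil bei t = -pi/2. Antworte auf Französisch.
Pour résoudre ceci, nous devons prendre 1 primitive de notre équation du jerk j(t) = -48·sin(2·t). L'intégrale du jerk, avec a(0) = 24, donne l'accélération: a(t) = 24·cos(2·t). En utilisant a(t) = 24·cos(2·t) et en substituant t = -pi/2, nous trouvons a = -24.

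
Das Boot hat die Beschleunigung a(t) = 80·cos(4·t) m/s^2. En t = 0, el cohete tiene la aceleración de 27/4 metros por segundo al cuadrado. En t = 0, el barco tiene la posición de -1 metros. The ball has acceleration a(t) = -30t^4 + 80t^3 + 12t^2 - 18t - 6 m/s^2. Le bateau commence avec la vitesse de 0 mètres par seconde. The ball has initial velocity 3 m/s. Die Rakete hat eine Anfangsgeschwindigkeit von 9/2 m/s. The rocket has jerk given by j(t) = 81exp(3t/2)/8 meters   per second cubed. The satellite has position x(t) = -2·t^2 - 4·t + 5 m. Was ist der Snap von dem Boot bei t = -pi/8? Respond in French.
Nous devons dériver notre équation de l'accélération a(t) = 80·cos(4·t) 2 fois. En prenant d/dt de a(t), nous trouvons j(t) = -320·sin(4·t). En dérivant le jerk, nous obtenons le snap: s(t) = -1280·cos(4·t). De l'équation du snap s(t) = -1280·cos(4·t), nous substituons t = -pi/8 pour obtenir s = 0.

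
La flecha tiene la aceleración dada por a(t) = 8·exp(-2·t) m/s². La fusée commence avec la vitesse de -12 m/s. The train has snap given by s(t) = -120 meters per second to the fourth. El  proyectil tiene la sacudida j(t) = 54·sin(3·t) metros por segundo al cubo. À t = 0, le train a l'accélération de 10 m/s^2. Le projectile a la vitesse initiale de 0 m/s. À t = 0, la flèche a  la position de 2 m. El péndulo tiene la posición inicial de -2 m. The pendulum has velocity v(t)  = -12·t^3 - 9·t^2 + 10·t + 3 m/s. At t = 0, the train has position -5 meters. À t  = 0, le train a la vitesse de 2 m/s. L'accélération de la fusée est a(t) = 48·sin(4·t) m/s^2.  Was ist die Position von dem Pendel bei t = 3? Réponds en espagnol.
Partiendo de la velocidad v(t) = -12·t^3 - 9·t^2 + 10·t + 3, tomamos 1 integral. Tomando ∫v(t)dt y aplicando x(0) = -2, encontramos x(t) = -3·t^4 - 3·t^3 + 5·t^2 + 3·t - 2. Usando x(t) = -3·t^4 - 3·t^3 + 5·t^2 + 3·t - 2 y sustituyendo t = 3, encontramos x = -272.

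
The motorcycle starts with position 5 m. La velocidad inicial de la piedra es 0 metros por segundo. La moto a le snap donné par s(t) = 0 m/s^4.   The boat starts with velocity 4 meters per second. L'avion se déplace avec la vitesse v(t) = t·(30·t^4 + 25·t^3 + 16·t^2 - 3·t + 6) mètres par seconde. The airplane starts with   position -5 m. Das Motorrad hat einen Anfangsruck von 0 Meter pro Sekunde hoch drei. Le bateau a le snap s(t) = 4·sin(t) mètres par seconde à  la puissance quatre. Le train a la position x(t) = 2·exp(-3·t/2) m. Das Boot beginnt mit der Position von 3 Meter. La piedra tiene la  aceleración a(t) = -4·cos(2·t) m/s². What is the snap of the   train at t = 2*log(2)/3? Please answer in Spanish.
Partiendo de la posición x(t) = 2·exp(-3·t/2), tomamos 4 derivadas. Tomando d/dt de x(t), encontramos v(t) = -3·exp(-3·t/2). Tomando d/dt de v(t), encontramos a(t) = 9·exp(-3·t/2)/2. La derivada de la aceleración da la sacudida: j(t) = -27·exp(-3·t/2)/4. La derivada de la sacudida da el snap: s(t) = 81·exp(-3·t/2)/8. De la ecuación del snap s(t) = 81·exp(-3·t/2)/8, sustituimos t = 2*log(2)/3 para obtener s = 81/16.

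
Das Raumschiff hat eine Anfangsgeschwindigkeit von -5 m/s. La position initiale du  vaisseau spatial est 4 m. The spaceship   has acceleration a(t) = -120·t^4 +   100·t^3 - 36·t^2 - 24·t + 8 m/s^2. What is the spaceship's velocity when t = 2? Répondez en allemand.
Wir müssen unsere Gleichung für die Beschleunigung a(t) = -120·t^4 + 100·t^3 - 36·t^2 - 24·t + 8 1-mal integrieren. Die Stammfunktion von der Beschleunigung, mit v(0) = -5, ergibt die Geschwindigkeit: v(t) = -24·t^5 + 25·t^4 - 12·t^3 - 12·t^2 + 8·t - 5. Aus der Gleichung für die Geschwindigkeit v(t) = -24·t^5 + 25·t^4 - 12·t^3 - 12·t^2 + 8·t - 5, setzen wir t = 2 ein und erhalten v = -501.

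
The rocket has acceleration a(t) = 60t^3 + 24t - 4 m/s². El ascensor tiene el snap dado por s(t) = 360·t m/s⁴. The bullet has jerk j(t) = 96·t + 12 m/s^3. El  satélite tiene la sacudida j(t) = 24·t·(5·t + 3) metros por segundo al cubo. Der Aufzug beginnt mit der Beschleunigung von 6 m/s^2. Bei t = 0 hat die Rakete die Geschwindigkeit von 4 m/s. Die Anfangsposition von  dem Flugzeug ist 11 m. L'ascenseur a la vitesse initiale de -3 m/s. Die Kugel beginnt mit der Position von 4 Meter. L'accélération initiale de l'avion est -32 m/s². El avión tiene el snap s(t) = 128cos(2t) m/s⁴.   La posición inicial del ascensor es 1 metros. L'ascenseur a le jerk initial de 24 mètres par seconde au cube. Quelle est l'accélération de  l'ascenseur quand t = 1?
En partant du snap s(t) = 360·t, nous prenons 2 primitives. La primitive du snap est le jerk. En utilisant j(0) = 24, nous obtenons j(t) = 180·t^2 + 24. L'intégrale du jerk, avec a(0) = 6, donne l'accélération: a(t) = 60·t^3 + 24·t + 6. Nous avons l'accélération a(t) = 60·t^3 + 24·t + 6. En substituant t = 1: a(1) = 90.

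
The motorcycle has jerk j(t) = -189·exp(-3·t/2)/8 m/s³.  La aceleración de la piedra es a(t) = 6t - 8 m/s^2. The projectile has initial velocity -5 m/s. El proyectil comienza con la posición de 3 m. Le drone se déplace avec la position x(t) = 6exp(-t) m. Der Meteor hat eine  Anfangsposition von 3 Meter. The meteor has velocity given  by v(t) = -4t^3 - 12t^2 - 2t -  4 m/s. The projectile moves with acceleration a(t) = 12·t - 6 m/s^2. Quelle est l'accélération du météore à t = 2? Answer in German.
Wir müssen unsere Gleichung für die Geschwindigkeit v(t) = -4·t^3 - 12·t^2 - 2·t - 4 1-mal ableiten. Die Ableitung von der Geschwindigkeit ergibt die Beschleunigung: a(t) = -12·t^2 - 24·t - 2. Mit a(t) = -12·t^2 - 24·t - 2 und Einsetzen von t = 2, finden wir a = -98.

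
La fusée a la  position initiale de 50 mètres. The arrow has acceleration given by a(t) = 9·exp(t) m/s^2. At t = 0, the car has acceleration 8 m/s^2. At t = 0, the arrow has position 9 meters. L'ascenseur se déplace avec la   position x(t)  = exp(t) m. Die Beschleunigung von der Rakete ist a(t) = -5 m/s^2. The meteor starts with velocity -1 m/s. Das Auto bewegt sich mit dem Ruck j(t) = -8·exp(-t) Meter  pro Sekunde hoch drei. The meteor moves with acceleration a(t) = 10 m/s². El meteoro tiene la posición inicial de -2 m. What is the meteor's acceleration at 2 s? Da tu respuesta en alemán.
Wir haben die Beschleunigung a(t) = 10. Durch Einsetzen von t = 2: a(2) = 10.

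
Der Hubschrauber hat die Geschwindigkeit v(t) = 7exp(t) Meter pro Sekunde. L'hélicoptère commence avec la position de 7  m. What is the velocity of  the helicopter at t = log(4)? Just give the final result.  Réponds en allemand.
Die Antwort ist 28.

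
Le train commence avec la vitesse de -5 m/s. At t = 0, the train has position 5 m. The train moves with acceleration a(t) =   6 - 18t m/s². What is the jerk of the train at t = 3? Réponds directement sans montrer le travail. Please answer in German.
Bei t = 3, j = -18.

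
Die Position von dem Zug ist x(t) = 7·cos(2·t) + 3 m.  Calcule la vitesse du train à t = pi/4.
Pour résoudre ceci, nous devons prendre 1 dérivée de notre équation de la position x(t) = 7·cos(2·t) + 3. En dérivant la position, nous obtenons la vitesse: v(t) = -14·sin(2·t). En utilisant v(t) = -14·sin(2·t) et en substituant t = pi/4, nous trouvons v = -14.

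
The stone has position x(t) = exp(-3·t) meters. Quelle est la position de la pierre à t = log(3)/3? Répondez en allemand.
Mit x(t) = exp(-3·t) und Einsetzen von t = log(3)/3, finden wir x = 1/3.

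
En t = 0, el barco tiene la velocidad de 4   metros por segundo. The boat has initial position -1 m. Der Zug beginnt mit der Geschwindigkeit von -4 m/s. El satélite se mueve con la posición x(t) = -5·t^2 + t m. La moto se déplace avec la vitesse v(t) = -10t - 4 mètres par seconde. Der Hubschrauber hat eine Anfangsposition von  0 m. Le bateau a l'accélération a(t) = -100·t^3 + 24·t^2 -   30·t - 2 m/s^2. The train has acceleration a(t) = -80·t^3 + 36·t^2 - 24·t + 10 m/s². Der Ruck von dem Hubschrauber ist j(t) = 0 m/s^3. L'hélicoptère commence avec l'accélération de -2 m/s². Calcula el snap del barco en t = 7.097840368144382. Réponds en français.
Nous devons dériver notre équation de l'accélération a(t) = -100·t^3 + 24·t^2 - 30·t - 2 2 fois. La dérivée de l'accélération donne le jerk: j(t) = -300·t^2 + 48·t - 30. En prenant d/dt de j(t), nous trouvons s(t) = 48 - 600·t. De l'équation du snap s(t) = 48 - 600·t, nous substituons t = 7.097840368144382 pour obtenir s = -4210.70422088663.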